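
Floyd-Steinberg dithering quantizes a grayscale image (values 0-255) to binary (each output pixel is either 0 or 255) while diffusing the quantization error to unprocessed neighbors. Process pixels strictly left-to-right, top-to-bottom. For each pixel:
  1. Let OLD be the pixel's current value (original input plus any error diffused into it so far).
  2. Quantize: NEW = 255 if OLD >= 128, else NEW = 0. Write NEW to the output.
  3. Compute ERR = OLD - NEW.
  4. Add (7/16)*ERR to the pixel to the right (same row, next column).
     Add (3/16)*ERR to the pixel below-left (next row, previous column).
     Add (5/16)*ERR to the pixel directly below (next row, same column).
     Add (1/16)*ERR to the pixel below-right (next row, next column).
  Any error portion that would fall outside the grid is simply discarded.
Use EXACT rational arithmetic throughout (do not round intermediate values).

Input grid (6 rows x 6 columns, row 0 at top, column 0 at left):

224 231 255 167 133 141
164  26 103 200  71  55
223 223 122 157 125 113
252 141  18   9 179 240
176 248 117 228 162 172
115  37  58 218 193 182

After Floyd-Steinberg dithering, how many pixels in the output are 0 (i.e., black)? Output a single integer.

(0,0): OLD=224 → NEW=255, ERR=-31
(0,1): OLD=3479/16 → NEW=255, ERR=-601/16
(0,2): OLD=61073/256 → NEW=255, ERR=-4207/256
(0,3): OLD=654583/4096 → NEW=255, ERR=-389897/4096
(0,4): OLD=5987009/65536 → NEW=0, ERR=5987009/65536
(0,5): OLD=189758279/1048576 → NEW=255, ERR=-77628601/1048576
(1,0): OLD=37701/256 → NEW=255, ERR=-27579/256
(1,1): OLD=-77597/2048 → NEW=0, ERR=-77597/2048
(1,2): OLD=4003743/65536 → NEW=0, ERR=4003743/65536
(1,3): OLD=55858419/262144 → NEW=255, ERR=-10988301/262144
(1,4): OLD=1029771193/16777216 → NEW=0, ERR=1029771193/16777216
(1,5): OLD=17294734655/268435456 → NEW=0, ERR=17294734655/268435456
(2,0): OLD=5971313/32768 → NEW=255, ERR=-2384527/32768
(2,1): OLD=192984555/1048576 → NEW=255, ERR=-74402325/1048576
(2,2): OLD=1674714241/16777216 → NEW=0, ERR=1674714241/16777216
(2,3): OLD=27232690873/134217728 → NEW=255, ERR=-6992829767/134217728
(2,4): OLD=561985174443/4294967296 → NEW=255, ERR=-533231486037/4294967296
(2,5): OLD=5679880666717/68719476736 → NEW=0, ERR=5679880666717/68719476736
(3,0): OLD=3623127137/16777216 → NEW=255, ERR=-655062943/16777216
(3,1): OLD=15557518797/134217728 → NEW=0, ERR=15557518797/134217728
(3,2): OLD=92021959991/1073741824 → NEW=0, ERR=92021959991/1073741824
(3,3): OLD=905269795237/68719476736 → NEW=0, ERR=905269795237/68719476736
(3,4): OLD=86975132107525/549755813888 → NEW=255, ERR=-53212600433915/549755813888
(3,5): OLD=1897515718748459/8796093022208 → NEW=255, ERR=-345488001914581/8796093022208
(4,0): OLD=398427160719/2147483648 → NEW=255, ERR=-149181169521/2147483648
(4,1): OLD=9189832135619/34359738368 → NEW=255, ERR=428098851779/34359738368
(4,2): OLD=174764530581593/1099511627776 → NEW=255, ERR=-105610934501287/1099511627776
(4,3): OLD=3119118344664093/17592186044416 → NEW=255, ERR=-1366889096661987/17592186044416
(4,4): OLD=25675527537159149/281474976710656 → NEW=0, ERR=25675527537159149/281474976710656
(4,5): OLD=871824896939341915/4503599627370496 → NEW=255, ERR=-276593008040134565/4503599627370496
(5,0): OLD=52571721590777/549755813888 → NEW=0, ERR=52571721590777/549755813888
(5,1): OLD=1062197239900297/17592186044416 → NEW=0, ERR=1062197239900297/17592186044416
(5,2): OLD=5715286945271027/140737488355328 → NEW=0, ERR=5715286945271027/140737488355328
(5,3): OLD=1002437791646751521/4503599627370496 → NEW=255, ERR=-145980113332724959/4503599627370496
(5,4): OLD=1719949303262234561/9007199254740992 → NEW=255, ERR=-576886506696718399/9007199254740992
(5,5): OLD=20246445483716487029/144115188075855872 → NEW=255, ERR=-16502927475626760331/144115188075855872
Output grid:
  Row 0: ####.#  (1 black, running=1)
  Row 1: #..#..  (4 black, running=5)
  Row 2: ##.##.  (2 black, running=7)
  Row 3: #...##  (3 black, running=10)
  Row 4: ####.#  (1 black, running=11)
  Row 5: ...###  (3 black, running=14)

Answer: 14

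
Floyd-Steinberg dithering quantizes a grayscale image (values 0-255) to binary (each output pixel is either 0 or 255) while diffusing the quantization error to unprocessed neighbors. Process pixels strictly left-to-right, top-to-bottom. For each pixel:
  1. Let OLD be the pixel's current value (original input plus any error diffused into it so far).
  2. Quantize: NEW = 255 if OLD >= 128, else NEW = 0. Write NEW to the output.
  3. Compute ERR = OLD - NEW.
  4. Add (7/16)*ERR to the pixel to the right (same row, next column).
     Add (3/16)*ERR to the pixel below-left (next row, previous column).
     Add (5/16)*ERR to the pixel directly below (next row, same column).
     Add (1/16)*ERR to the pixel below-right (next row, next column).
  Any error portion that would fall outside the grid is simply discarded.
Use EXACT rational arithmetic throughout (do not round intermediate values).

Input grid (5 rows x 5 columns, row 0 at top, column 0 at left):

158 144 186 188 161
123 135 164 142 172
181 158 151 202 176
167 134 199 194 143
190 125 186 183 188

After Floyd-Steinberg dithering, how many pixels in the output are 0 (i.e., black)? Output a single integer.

Answer: 8

Derivation:
(0,0): OLD=158 → NEW=255, ERR=-97
(0,1): OLD=1625/16 → NEW=0, ERR=1625/16
(0,2): OLD=58991/256 → NEW=255, ERR=-6289/256
(0,3): OLD=726025/4096 → NEW=255, ERR=-318455/4096
(0,4): OLD=8322111/65536 → NEW=0, ERR=8322111/65536
(1,0): OLD=28603/256 → NEW=0, ERR=28603/256
(1,1): OLD=419741/2048 → NEW=255, ERR=-102499/2048
(1,2): OLD=8270433/65536 → NEW=0, ERR=8270433/65536
(1,3): OLD=51167693/262144 → NEW=255, ERR=-15679027/262144
(1,4): OLD=757728199/4194304 → NEW=255, ERR=-311819321/4194304
(2,0): OLD=6767631/32768 → NEW=255, ERR=-1588209/32768
(2,1): OLD=159173909/1048576 → NEW=255, ERR=-108212971/1048576
(2,2): OLD=2196875647/16777216 → NEW=255, ERR=-2081314433/16777216
(2,3): OLD=33012871437/268435456 → NEW=0, ERR=33012871437/268435456
(2,4): OLD=871166837787/4294967296 → NEW=255, ERR=-224049822693/4294967296
(3,0): OLD=2223042719/16777216 → NEW=255, ERR=-2055147361/16777216
(3,1): OLD=2935087795/134217728 → NEW=0, ERR=2935087795/134217728
(3,2): OLD=800620660129/4294967296 → NEW=255, ERR=-294596000351/4294967296
(3,3): OLD=1588183779545/8589934592 → NEW=255, ERR=-602249541415/8589934592
(3,4): OLD=14253937215645/137438953472 → NEW=0, ERR=14253937215645/137438953472
(4,0): OLD=334621262065/2147483648 → NEW=255, ERR=-212987068175/2147483648
(4,1): OLD=4667823959281/68719476736 → NEW=0, ERR=4667823959281/68719476736
(4,2): OLD=200665026410303/1099511627776 → NEW=255, ERR=-79710438672577/1099511627776
(4,3): OLD=2542635186000113/17592186044416 → NEW=255, ERR=-1943372255325967/17592186044416
(4,4): OLD=47202802591516439/281474976710656 → NEW=255, ERR=-24573316469700841/281474976710656
Output grid:
  Row 0: #.##.  (2 black, running=2)
  Row 1: .#.##  (2 black, running=4)
  Row 2: ###.#  (1 black, running=5)
  Row 3: #.##.  (2 black, running=7)
  Row 4: #.###  (1 black, running=8)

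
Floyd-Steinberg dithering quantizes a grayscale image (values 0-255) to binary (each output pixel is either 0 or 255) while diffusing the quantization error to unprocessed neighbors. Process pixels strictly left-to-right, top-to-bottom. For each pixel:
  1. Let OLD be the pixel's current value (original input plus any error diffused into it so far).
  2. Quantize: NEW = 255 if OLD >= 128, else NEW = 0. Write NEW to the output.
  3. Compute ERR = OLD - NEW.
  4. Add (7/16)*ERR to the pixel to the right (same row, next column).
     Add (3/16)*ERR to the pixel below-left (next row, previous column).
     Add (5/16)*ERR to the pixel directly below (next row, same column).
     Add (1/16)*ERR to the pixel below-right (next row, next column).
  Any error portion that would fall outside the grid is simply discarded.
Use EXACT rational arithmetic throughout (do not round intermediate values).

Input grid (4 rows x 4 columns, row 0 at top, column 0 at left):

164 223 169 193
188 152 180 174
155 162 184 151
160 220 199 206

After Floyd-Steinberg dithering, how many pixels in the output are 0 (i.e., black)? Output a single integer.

Answer: 4

Derivation:
(0,0): OLD=164 → NEW=255, ERR=-91
(0,1): OLD=2931/16 → NEW=255, ERR=-1149/16
(0,2): OLD=35221/256 → NEW=255, ERR=-30059/256
(0,3): OLD=580115/4096 → NEW=255, ERR=-464365/4096
(1,0): OLD=37401/256 → NEW=255, ERR=-27879/256
(1,1): OLD=111023/2048 → NEW=0, ERR=111023/2048
(1,2): OLD=9258843/65536 → NEW=255, ERR=-7452837/65536
(1,3): OLD=85438061/1048576 → NEW=0, ERR=85438061/1048576
(2,0): OLD=4296949/32768 → NEW=255, ERR=-4058891/32768
(2,1): OLD=101312983/1048576 → NEW=0, ERR=101312983/1048576
(2,2): OLD=439141203/2097152 → NEW=255, ERR=-95632557/2097152
(2,3): OLD=5013181159/33554432 → NEW=255, ERR=-3543199001/33554432
(3,0): OLD=2338870949/16777216 → NEW=255, ERR=-1939319131/16777216
(3,1): OLD=49212271483/268435456 → NEW=255, ERR=-19238769797/268435456
(3,2): OLD=599721614469/4294967296 → NEW=255, ERR=-495495046011/4294967296
(3,3): OLD=8224244048163/68719476736 → NEW=0, ERR=8224244048163/68719476736
Output grid:
  Row 0: ####  (0 black, running=0)
  Row 1: #.#.  (2 black, running=2)
  Row 2: #.##  (1 black, running=3)
  Row 3: ###.  (1 black, running=4)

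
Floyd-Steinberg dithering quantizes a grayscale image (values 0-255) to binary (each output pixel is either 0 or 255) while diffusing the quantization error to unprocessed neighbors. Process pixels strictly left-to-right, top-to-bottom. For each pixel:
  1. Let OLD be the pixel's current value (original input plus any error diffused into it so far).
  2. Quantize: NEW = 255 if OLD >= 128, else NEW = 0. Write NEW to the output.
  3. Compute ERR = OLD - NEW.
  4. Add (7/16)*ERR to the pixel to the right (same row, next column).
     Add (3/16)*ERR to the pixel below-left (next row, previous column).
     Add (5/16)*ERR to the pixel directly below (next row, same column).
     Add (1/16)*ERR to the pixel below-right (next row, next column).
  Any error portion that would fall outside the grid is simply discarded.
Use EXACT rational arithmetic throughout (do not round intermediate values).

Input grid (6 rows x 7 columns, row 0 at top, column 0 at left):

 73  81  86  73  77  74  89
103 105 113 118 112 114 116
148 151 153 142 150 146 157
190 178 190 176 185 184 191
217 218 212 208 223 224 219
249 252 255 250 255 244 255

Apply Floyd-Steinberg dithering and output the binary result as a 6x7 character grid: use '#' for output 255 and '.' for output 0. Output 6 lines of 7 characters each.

Answer: ..#...#
#..##..
###.###
.#.#.#.
#######
#######

Derivation:
(0,0): OLD=73 → NEW=0, ERR=73
(0,1): OLD=1807/16 → NEW=0, ERR=1807/16
(0,2): OLD=34665/256 → NEW=255, ERR=-30615/256
(0,3): OLD=84703/4096 → NEW=0, ERR=84703/4096
(0,4): OLD=5639193/65536 → NEW=0, ERR=5639193/65536
(0,5): OLD=117068975/1048576 → NEW=0, ERR=117068975/1048576
(0,6): OLD=2312655049/16777216 → NEW=255, ERR=-1965535031/16777216
(1,0): OLD=37629/256 → NEW=255, ERR=-27651/256
(1,1): OLD=153963/2048 → NEW=0, ERR=153963/2048
(1,2): OLD=7828551/65536 → NEW=0, ERR=7828551/65536
(1,3): OLD=48597051/262144 → NEW=255, ERR=-18249669/262144
(1,4): OLD=2192083793/16777216 → NEW=255, ERR=-2086106287/16777216
(1,5): OLD=10455722145/134217728 → NEW=0, ERR=10455722145/134217728
(1,6): OLD=258661585743/2147483648 → NEW=0, ERR=258661585743/2147483648
(2,0): OLD=4205513/32768 → NEW=255, ERR=-4150327/32768
(2,1): OLD=141271475/1048576 → NEW=255, ERR=-126115405/1048576
(2,2): OLD=2170223321/16777216 → NEW=255, ERR=-2107966759/16777216
(2,3): OLD=6633981777/134217728 → NEW=0, ERR=6633981777/134217728
(2,4): OLD=153569752033/1073741824 → NEW=255, ERR=-120234413087/1073741824
(2,5): OLD=4678660942603/34359738368 → NEW=255, ERR=-4083072341237/34359738368
(2,6): OLD=81099748120317/549755813888 → NEW=255, ERR=-59087984421123/549755813888
(3,0): OLD=2145272505/16777216 → NEW=0, ERR=2145272505/16777216
(3,1): OLD=22130159301/134217728 → NEW=255, ERR=-12095361339/134217728
(3,2): OLD=121397433439/1073741824 → NEW=0, ERR=121397433439/1073741824
(3,3): OLD=910796292425/4294967296 → NEW=255, ERR=-184420368055/4294967296
(3,4): OLD=61588861175481/549755813888 → NEW=0, ERR=61588861175481/549755813888
(3,5): OLD=742066692125883/4398046511104 → NEW=255, ERR=-379435168205637/4398046511104
(3,6): OLD=7898231323971109/70368744177664 → NEW=0, ERR=7898231323971109/70368744177664
(4,0): OLD=515528767799/2147483648 → NEW=255, ERR=-32079562441/2147483648
(4,1): OLD=7301216601291/34359738368 → NEW=255, ERR=-1460516682549/34359738368
(4,2): OLD=118225703780549/549755813888 → NEW=255, ERR=-21962028760891/549755813888
(4,3): OLD=902373090592519/4398046511104 → NEW=255, ERR=-219128769739001/4398046511104
(4,4): OLD=7647365524480037/35184372088832 → NEW=255, ERR=-1324649358172123/35184372088832
(4,5): OLD=234879742864261989/1125899906842624 → NEW=255, ERR=-52224733380607131/1125899906842624
(4,6): OLD=4114303242769350227/18014398509481984 → NEW=255, ERR=-479368377148555693/18014398509481984
(5,0): OLD=129941282615185/549755813888 → NEW=255, ERR=-10246449926255/549755813888
(5,1): OLD=976975251620571/4398046511104 → NEW=255, ERR=-144526608710949/4398046511104
(5,2): OLD=7604764954654381/35184372088832 → NEW=255, ERR=-1367249927997779/35184372088832
(5,3): OLD=58511035077285057/281474976710656 → NEW=255, ERR=-13265083983932223/281474976710656
(5,4): OLD=3797534205865258347/18014398509481984 → NEW=255, ERR=-796137414052647573/18014398509481984
(5,5): OLD=29230472804685383995/144115188075855872 → NEW=255, ERR=-7518900154657863365/144115188075855872
(5,6): OLD=509498165308226973717/2305843009213693952 → NEW=255, ERR=-78491802041264984043/2305843009213693952
Row 0: ..#...#
Row 1: #..##..
Row 2: ###.###
Row 3: .#.#.#.
Row 4: #######
Row 5: #######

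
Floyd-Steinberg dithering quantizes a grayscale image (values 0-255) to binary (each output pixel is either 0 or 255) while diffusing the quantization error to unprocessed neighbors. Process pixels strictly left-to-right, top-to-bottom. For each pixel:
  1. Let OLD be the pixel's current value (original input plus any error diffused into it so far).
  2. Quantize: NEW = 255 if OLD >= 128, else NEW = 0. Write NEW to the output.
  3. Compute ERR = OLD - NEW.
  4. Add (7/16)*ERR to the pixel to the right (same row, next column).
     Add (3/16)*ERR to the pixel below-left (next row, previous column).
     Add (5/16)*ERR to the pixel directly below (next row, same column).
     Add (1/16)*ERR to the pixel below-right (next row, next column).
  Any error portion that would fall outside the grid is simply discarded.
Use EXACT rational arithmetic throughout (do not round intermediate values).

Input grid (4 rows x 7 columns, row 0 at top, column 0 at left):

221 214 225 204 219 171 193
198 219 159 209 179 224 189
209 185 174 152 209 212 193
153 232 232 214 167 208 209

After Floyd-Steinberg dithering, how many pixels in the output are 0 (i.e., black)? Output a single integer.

(0,0): OLD=221 → NEW=255, ERR=-34
(0,1): OLD=1593/8 → NEW=255, ERR=-447/8
(0,2): OLD=25671/128 → NEW=255, ERR=-6969/128
(0,3): OLD=369009/2048 → NEW=255, ERR=-153231/2048
(0,4): OLD=6103575/32768 → NEW=255, ERR=-2252265/32768
(0,5): OLD=73887393/524288 → NEW=255, ERR=-59806047/524288
(0,6): OLD=1200359015/8388608 → NEW=255, ERR=-938736025/8388608
(1,0): OLD=22643/128 → NEW=255, ERR=-9997/128
(1,1): OLD=158757/1024 → NEW=255, ERR=-102363/1024
(1,2): OLD=2645385/32768 → NEW=0, ERR=2645385/32768
(1,3): OLD=26823637/131072 → NEW=255, ERR=-6599723/131072
(1,4): OLD=917942111/8388608 → NEW=0, ERR=917942111/8388608
(1,5): OLD=14156547087/67108864 → NEW=255, ERR=-2956213233/67108864
(1,6): OLD=137039097089/1073741824 → NEW=0, ERR=137039097089/1073741824
(2,0): OLD=2717287/16384 → NEW=255, ERR=-1460633/16384
(2,1): OLD=65543261/524288 → NEW=0, ERR=65543261/524288
(2,2): OLD=1998444887/8388608 → NEW=255, ERR=-140650153/8388608
(2,3): OLD=10367838559/67108864 → NEW=255, ERR=-6744921761/67108864
(2,4): OLD=100833787727/536870912 → NEW=255, ERR=-36068294833/536870912
(2,5): OLD=3429292962181/17179869184 → NEW=255, ERR=-951573679739/17179869184
(2,6): OLD=56596757461491/274877906944 → NEW=255, ERR=-13497108809229/274877906944
(3,0): OLD=1246385527/8388608 → NEW=255, ERR=-892709513/8388608
(3,1): OLD=14481606315/67108864 → NEW=255, ERR=-2631154005/67108864
(3,2): OLD=106609395569/536870912 → NEW=255, ERR=-30292686991/536870912
(3,3): OLD=309798457255/2147483648 → NEW=255, ERR=-237809872985/2147483648
(3,4): OLD=22234909389175/274877906944 → NEW=0, ERR=22234909389175/274877906944
(3,5): OLD=467676926136277/2199023255552 → NEW=255, ERR=-93074004029483/2199023255552
(3,6): OLD=6040329954983755/35184372088832 → NEW=255, ERR=-2931684927668405/35184372088832
Output grid:
  Row 0: #######  (0 black, running=0)
  Row 1: ##.#.#.  (3 black, running=3)
  Row 2: #.#####  (1 black, running=4)
  Row 3: ####.##  (1 black, running=5)

Answer: 5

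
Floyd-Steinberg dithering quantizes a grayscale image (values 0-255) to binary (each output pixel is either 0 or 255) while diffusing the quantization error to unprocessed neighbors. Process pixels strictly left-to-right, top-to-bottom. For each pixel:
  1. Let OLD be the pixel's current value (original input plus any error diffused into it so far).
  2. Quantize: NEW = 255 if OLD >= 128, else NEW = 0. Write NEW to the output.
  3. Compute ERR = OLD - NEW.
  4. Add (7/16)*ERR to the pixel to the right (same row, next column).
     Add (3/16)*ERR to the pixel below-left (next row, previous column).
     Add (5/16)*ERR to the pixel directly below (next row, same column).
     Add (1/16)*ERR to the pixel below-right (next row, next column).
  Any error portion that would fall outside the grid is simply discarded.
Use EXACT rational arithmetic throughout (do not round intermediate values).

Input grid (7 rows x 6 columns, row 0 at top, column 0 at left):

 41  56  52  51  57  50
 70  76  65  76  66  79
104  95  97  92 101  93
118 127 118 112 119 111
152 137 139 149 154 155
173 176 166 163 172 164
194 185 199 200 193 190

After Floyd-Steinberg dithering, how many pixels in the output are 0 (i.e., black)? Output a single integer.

Answer: 22

Derivation:
(0,0): OLD=41 → NEW=0, ERR=41
(0,1): OLD=1183/16 → NEW=0, ERR=1183/16
(0,2): OLD=21593/256 → NEW=0, ERR=21593/256
(0,3): OLD=360047/4096 → NEW=0, ERR=360047/4096
(0,4): OLD=6255881/65536 → NEW=0, ERR=6255881/65536
(0,5): OLD=96219967/1048576 → NEW=0, ERR=96219967/1048576
(1,0): OLD=24749/256 → NEW=0, ERR=24749/256
(1,1): OLD=327227/2048 → NEW=255, ERR=-195013/2048
(1,2): OLD=4640087/65536 → NEW=0, ERR=4640087/65536
(1,3): OLD=41317899/262144 → NEW=255, ERR=-25528821/262144
(1,4): OLD=1273791681/16777216 → NEW=0, ERR=1273791681/16777216
(1,5): OLD=39422045687/268435456 → NEW=255, ERR=-29028995593/268435456
(2,0): OLD=3812793/32768 → NEW=0, ERR=3812793/32768
(2,1): OLD=142047747/1048576 → NEW=255, ERR=-125339133/1048576
(2,2): OLD=715030473/16777216 → NEW=0, ERR=715030473/16777216
(2,3): OLD=13270644929/134217728 → NEW=0, ERR=13270644929/134217728
(2,4): OLD=608255560899/4294967296 → NEW=255, ERR=-486961099581/4294967296
(2,5): OLD=985954662277/68719476736 → NEW=0, ERR=985954662277/68719476736
(3,0): OLD=2213740969/16777216 → NEW=255, ERR=-2064449111/16777216
(3,1): OLD=6855134965/134217728 → NEW=0, ERR=6855134965/134217728
(3,2): OLD=176879379951/1073741824 → NEW=255, ERR=-96924785169/1073741824
(3,3): OLD=5828155100685/68719476736 → NEW=0, ERR=5828155100685/68719476736
(3,4): OLD=71217257817069/549755813888 → NEW=255, ERR=-68970474724371/549755813888
(3,5): OLD=470680168139203/8796093022208 → NEW=0, ERR=470680168139203/8796093022208
(4,0): OLD=264404954951/2147483648 → NEW=0, ERR=264404954951/2147483648
(4,1): OLD=6260731441051/34359738368 → NEW=255, ERR=-2501001842789/34359738368
(4,2): OLD=107796453611873/1099511627776 → NEW=0, ERR=107796453611873/1099511627776
(4,3): OLD=3328989475596613/17592186044416 → NEW=255, ERR=-1157017965729467/17592186044416
(4,4): OLD=28528833412045973/281474976710656 → NEW=0, ERR=28528833412045973/281474976710656
(4,5): OLD=937755719970143219/4503599627370496 → NEW=255, ERR=-210662185009333261/4503599627370496
(5,0): OLD=108757146670337/549755813888 → NEW=255, ERR=-31430585871103/549755813888
(5,1): OLD=2714800944546065/17592186044416 → NEW=255, ERR=-1771206496780015/17592186044416
(5,2): OLD=19099275052381131/140737488355328 → NEW=255, ERR=-16788784478227509/140737488355328
(5,3): OLD=519664711668625769/4503599627370496 → NEW=0, ERR=519664711668625769/4503599627370496
(5,4): OLD=2173210334364114985/9007199254740992 → NEW=255, ERR=-123625475594837975/9007199254740992
(5,5): OLD=21575813334368635709/144115188075855872 → NEW=255, ERR=-15173559624974611651/144115188075855872
(6,0): OLD=44263632252150739/281474976710656 → NEW=255, ERR=-27512486809066541/281474976710656
(6,1): OLD=382056836822304983/4503599627370496 → NEW=0, ERR=382056836822304983/4503599627370496
(6,2): OLD=3858304706654396543/18014398509481984 → NEW=255, ERR=-735366913263509377/18014398509481984
(6,3): OLD=60001083804088149539/288230376151711744 → NEW=255, ERR=-13497662114598345181/288230376151711744
(6,4): OLD=718008874456067752515/4611686018427387904 → NEW=255, ERR=-457971060242916163005/4611686018427387904
(6,5): OLD=8322662290818351179765/73786976294838206464 → NEW=0, ERR=8322662290818351179765/73786976294838206464
Output grid:
  Row 0: ......  (6 black, running=6)
  Row 1: .#.#.#  (3 black, running=9)
  Row 2: .#..#.  (4 black, running=13)
  Row 3: #.#.#.  (3 black, running=16)
  Row 4: .#.#.#  (3 black, running=19)
  Row 5: ###.##  (1 black, running=20)
  Row 6: #.###.  (2 black, running=22)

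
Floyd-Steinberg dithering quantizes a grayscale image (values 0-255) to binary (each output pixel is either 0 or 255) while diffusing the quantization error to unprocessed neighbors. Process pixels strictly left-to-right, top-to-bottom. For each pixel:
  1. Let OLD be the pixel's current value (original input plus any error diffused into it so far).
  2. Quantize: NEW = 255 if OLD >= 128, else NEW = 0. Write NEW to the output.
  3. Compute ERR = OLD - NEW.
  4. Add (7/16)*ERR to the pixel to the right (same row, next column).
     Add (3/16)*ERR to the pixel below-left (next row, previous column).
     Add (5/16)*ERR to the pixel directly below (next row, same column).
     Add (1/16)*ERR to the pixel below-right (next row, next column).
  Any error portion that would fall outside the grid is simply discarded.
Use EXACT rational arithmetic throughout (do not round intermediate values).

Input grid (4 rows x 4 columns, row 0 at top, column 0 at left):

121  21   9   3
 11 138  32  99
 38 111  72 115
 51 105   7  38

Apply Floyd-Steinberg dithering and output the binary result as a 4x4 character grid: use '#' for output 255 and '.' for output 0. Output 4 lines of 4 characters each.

Answer: ....
.#..
..#.
.#..

Derivation:
(0,0): OLD=121 → NEW=0, ERR=121
(0,1): OLD=1183/16 → NEW=0, ERR=1183/16
(0,2): OLD=10585/256 → NEW=0, ERR=10585/256
(0,3): OLD=86383/4096 → NEW=0, ERR=86383/4096
(1,0): OLD=16045/256 → NEW=0, ERR=16045/256
(1,1): OLD=417467/2048 → NEW=255, ERR=-104773/2048
(1,2): OLD=2039127/65536 → NEW=0, ERR=2039127/65536
(1,3): OLD=127703313/1048576 → NEW=0, ERR=127703313/1048576
(2,0): OLD=1572665/32768 → NEW=0, ERR=1572665/32768
(2,1): OLD=131870467/1048576 → NEW=0, ERR=131870467/1048576
(2,2): OLD=327956143/2097152 → NEW=255, ERR=-206817617/2097152
(2,3): OLD=3753321555/33554432 → NEW=0, ERR=3753321555/33554432
(3,0): OLD=1502875817/16777216 → NEW=0, ERR=1502875817/16777216
(3,1): OLD=45097072631/268435456 → NEW=255, ERR=-23353968649/268435456
(3,2): OLD=-141937727479/4294967296 → NEW=0, ERR=-141937727479/4294967296
(3,3): OLD=3596339339199/68719476736 → NEW=0, ERR=3596339339199/68719476736
Row 0: ....
Row 1: .#..
Row 2: ..#.
Row 3: .#..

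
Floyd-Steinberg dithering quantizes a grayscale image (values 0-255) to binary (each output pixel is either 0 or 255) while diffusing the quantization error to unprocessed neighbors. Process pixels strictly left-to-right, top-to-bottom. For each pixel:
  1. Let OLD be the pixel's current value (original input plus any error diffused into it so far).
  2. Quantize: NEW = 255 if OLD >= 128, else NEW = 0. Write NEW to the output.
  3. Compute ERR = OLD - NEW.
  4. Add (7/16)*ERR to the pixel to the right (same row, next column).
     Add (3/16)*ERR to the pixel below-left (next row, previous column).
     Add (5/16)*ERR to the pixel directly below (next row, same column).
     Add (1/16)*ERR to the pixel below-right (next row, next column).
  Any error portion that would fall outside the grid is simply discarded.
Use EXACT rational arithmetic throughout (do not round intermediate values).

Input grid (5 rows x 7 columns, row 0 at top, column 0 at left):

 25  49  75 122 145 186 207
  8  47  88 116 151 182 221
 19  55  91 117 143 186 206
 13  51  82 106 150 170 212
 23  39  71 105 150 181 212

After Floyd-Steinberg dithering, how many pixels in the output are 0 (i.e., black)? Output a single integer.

Answer: 19

Derivation:
(0,0): OLD=25 → NEW=0, ERR=25
(0,1): OLD=959/16 → NEW=0, ERR=959/16
(0,2): OLD=25913/256 → NEW=0, ERR=25913/256
(0,3): OLD=681103/4096 → NEW=255, ERR=-363377/4096
(0,4): OLD=6959081/65536 → NEW=0, ERR=6959081/65536
(0,5): OLD=243748703/1048576 → NEW=255, ERR=-23638177/1048576
(0,6): OLD=3307416473/16777216 → NEW=255, ERR=-970773607/16777216
(1,0): OLD=6925/256 → NEW=0, ERR=6925/256
(1,1): OLD=200923/2048 → NEW=0, ERR=200923/2048
(1,2): OLD=9808503/65536 → NEW=255, ERR=-6903177/65536
(1,3): OLD=17938347/262144 → NEW=0, ERR=17938347/262144
(1,4): OLD=3428420769/16777216 → NEW=255, ERR=-849769311/16777216
(1,5): OLD=19942508785/134217728 → NEW=255, ERR=-14283011855/134217728
(1,6): OLD=332756172287/2147483648 → NEW=255, ERR=-214852157953/2147483648
(2,0): OLD=1502361/32768 → NEW=0, ERR=1502361/32768
(2,1): OLD=91915683/1048576 → NEW=0, ERR=91915683/1048576
(2,2): OLD=1936015017/16777216 → NEW=0, ERR=1936015017/16777216
(2,3): OLD=23191401633/134217728 → NEW=255, ERR=-11034119007/134217728
(2,4): OLD=81097977137/1073741824 → NEW=0, ERR=81097977137/1073741824
(2,5): OLD=5630315122299/34359738368 → NEW=255, ERR=-3131418161541/34359738368
(2,6): OLD=70485146859021/549755813888 → NEW=255, ERR=-69702585682419/549755813888
(3,0): OLD=734228617/16777216 → NEW=0, ERR=734228617/16777216
(3,1): OLD=16380158549/134217728 → NEW=0, ERR=16380158549/134217728
(3,2): OLD=173429110031/1073741824 → NEW=255, ERR=-100375055089/1073741824
(3,3): OLD=261068720025/4294967296 → NEW=0, ERR=261068720025/4294967296
(3,4): OLD=97839907796105/549755813888 → NEW=255, ERR=-42347824745335/549755813888
(3,5): OLD=390400997440811/4398046511104 → NEW=0, ERR=390400997440811/4398046511104
(3,6): OLD=14462055795776437/70368744177664 → NEW=255, ERR=-3481973969527883/70368744177664
(4,0): OLD=127901744231/2147483648 → NEW=0, ERR=127901744231/2147483648
(4,1): OLD=3037485622331/34359738368 → NEW=0, ERR=3037485622331/34359738368
(4,2): OLD=54694023197269/549755813888 → NEW=0, ERR=54694023197269/549755813888
(4,3): OLD=647548204043575/4398046511104 → NEW=255, ERR=-473953656287945/4398046511104
(4,4): OLD=3491130202224309/35184372088832 → NEW=0, ERR=3491130202224309/35184372088832
(4,5): OLD=268029342288933621/1125899906842624 → NEW=255, ERR=-19075133955935499/1125899906842624
(4,6): OLD=3506911284101249091/18014398509481984 → NEW=255, ERR=-1086760335816656829/18014398509481984
Output grid:
  Row 0: ...#.##  (4 black, running=4)
  Row 1: ..#.###  (3 black, running=7)
  Row 2: ...#.##  (4 black, running=11)
  Row 3: ..#.#.#  (4 black, running=15)
  Row 4: ...#.##  (4 black, running=19)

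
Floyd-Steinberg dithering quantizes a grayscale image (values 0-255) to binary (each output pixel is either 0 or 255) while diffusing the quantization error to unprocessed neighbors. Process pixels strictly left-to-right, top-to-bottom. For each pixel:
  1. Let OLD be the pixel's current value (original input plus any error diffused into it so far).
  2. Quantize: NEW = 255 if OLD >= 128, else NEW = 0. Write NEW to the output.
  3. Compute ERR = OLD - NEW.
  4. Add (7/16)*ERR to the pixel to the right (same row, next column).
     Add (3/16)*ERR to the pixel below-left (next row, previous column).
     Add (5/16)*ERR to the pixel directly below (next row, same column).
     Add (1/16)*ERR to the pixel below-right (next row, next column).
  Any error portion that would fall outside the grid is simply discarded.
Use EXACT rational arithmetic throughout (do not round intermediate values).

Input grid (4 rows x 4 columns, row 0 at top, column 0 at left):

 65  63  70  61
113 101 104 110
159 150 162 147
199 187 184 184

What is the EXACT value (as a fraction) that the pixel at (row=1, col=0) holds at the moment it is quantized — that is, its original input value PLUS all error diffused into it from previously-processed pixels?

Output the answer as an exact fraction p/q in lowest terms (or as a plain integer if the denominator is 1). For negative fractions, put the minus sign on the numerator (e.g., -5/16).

(0,0): OLD=65 → NEW=0, ERR=65
(0,1): OLD=1463/16 → NEW=0, ERR=1463/16
(0,2): OLD=28161/256 → NEW=0, ERR=28161/256
(0,3): OLD=446983/4096 → NEW=0, ERR=446983/4096
(1,0): OLD=38517/256 → NEW=255, ERR=-26763/256
Target (1,0): original=113, with diffused error = 38517/256

Answer: 38517/256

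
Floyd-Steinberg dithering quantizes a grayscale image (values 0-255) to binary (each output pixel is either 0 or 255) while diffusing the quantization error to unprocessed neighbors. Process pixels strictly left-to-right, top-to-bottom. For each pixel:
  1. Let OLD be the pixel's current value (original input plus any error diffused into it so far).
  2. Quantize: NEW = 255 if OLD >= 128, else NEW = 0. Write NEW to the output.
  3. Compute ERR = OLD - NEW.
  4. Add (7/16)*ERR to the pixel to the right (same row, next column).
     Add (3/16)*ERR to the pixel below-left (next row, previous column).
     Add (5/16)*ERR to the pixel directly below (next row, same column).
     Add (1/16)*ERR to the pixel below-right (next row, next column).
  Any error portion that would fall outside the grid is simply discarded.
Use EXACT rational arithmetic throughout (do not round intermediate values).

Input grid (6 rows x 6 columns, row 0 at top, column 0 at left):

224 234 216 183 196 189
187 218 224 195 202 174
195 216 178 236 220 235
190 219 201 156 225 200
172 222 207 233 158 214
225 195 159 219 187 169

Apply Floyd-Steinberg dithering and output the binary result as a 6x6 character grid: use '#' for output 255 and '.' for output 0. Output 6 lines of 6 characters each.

Answer: ######
###.#.
#.####
###.##
######
#.#.#.

Derivation:
(0,0): OLD=224 → NEW=255, ERR=-31
(0,1): OLD=3527/16 → NEW=255, ERR=-553/16
(0,2): OLD=51425/256 → NEW=255, ERR=-13855/256
(0,3): OLD=652583/4096 → NEW=255, ERR=-391897/4096
(0,4): OLD=10101777/65536 → NEW=255, ERR=-6609903/65536
(0,5): OLD=151911543/1048576 → NEW=255, ERR=-115475337/1048576
(1,0): OLD=43733/256 → NEW=255, ERR=-21547/256
(1,1): OLD=324179/2048 → NEW=255, ERR=-198061/2048
(1,2): OLD=9481551/65536 → NEW=255, ERR=-7230129/65536
(1,3): OLD=24783267/262144 → NEW=0, ERR=24783267/262144
(1,4): OLD=3107385225/16777216 → NEW=255, ERR=-1170804855/16777216
(1,5): OLD=27581973231/268435456 → NEW=0, ERR=27581973231/268435456
(2,0): OLD=4933697/32768 → NEW=255, ERR=-3422143/32768
(2,1): OLD=119686235/1048576 → NEW=0, ERR=119686235/1048576
(2,2): OLD=3441729745/16777216 → NEW=255, ERR=-836460335/16777216
(2,3): OLD=30031431561/134217728 → NEW=255, ERR=-4194089079/134217728
(2,4): OLD=900635154715/4294967296 → NEW=255, ERR=-194581505765/4294967296
(2,5): OLD=16693838308205/68719476736 → NEW=255, ERR=-829628259475/68719476736
(3,0): OLD=2999186865/16777216 → NEW=255, ERR=-1279003215/16777216
(3,1): OLD=27573861469/134217728 → NEW=255, ERR=-6651659171/134217728
(3,2): OLD=177180878247/1073741824 → NEW=255, ERR=-96623286873/1073741824
(3,3): OLD=6545853722677/68719476736 → NEW=0, ERR=6545853722677/68719476736
(3,4): OLD=136504156730133/549755813888 → NEW=255, ERR=-3683575811307/549755813888
(3,5): OLD=1675342010645531/8796093022208 → NEW=255, ERR=-567661710017509/8796093022208
(4,0): OLD=298252081343/2147483648 → NEW=255, ERR=-249356248897/2147483648
(4,1): OLD=4606783308979/34359738368 → NEW=255, ERR=-4154949974861/34359738368
(4,2): OLD=154742067174697/1099511627776 → NEW=255, ERR=-125633397908183/1099511627776
(4,3): OLD=3622170160180013/17592186044416 → NEW=255, ERR=-863837281146067/17592186044416
(4,4): OLD=36106581515352317/281474976710656 → NEW=255, ERR=-35669537545864963/281474976710656
(4,5): OLD=621371693018040779/4503599627370496 → NEW=255, ERR=-527046211961435701/4503599627370496
(5,0): OLD=91281708288457/549755813888 → NEW=255, ERR=-48906024252983/549755813888
(5,1): OLD=1576429349981785/17592186044416 → NEW=0, ERR=1576429349981785/17592186044416
(5,2): OLD=20510004341822563/140737488355328 → NEW=255, ERR=-15378055188786077/140737488355328
(5,3): OLD=562717800757358449/4503599627370496 → NEW=0, ERR=562717800757358449/4503599627370496
(5,4): OLD=1594743838358391985/9007199254740992 → NEW=255, ERR=-702091971600560975/9007199254740992
(5,5): OLD=13028935662533679717/144115188075855872 → NEW=0, ERR=13028935662533679717/144115188075855872
Row 0: ######
Row 1: ###.#.
Row 2: #.####
Row 3: ###.##
Row 4: ######
Row 5: #.#.#.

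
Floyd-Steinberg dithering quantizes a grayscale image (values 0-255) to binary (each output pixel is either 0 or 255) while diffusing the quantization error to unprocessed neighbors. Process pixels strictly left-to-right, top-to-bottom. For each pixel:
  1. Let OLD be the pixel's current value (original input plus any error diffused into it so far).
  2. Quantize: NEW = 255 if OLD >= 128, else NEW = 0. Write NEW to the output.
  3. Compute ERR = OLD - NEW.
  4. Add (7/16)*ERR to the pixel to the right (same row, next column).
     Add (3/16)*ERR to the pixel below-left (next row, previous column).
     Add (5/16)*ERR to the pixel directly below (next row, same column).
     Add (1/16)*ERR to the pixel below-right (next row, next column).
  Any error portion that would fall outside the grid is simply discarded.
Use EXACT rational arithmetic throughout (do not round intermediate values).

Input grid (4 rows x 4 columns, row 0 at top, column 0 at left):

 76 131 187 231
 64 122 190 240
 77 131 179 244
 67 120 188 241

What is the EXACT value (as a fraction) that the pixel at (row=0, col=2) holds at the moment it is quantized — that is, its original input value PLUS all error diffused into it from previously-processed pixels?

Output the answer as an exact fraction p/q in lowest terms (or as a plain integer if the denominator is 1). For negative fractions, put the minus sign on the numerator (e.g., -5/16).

(0,0): OLD=76 → NEW=0, ERR=76
(0,1): OLD=657/4 → NEW=255, ERR=-363/4
(0,2): OLD=9427/64 → NEW=255, ERR=-6893/64
Target (0,2): original=187, with diffused error = 9427/64

Answer: 9427/64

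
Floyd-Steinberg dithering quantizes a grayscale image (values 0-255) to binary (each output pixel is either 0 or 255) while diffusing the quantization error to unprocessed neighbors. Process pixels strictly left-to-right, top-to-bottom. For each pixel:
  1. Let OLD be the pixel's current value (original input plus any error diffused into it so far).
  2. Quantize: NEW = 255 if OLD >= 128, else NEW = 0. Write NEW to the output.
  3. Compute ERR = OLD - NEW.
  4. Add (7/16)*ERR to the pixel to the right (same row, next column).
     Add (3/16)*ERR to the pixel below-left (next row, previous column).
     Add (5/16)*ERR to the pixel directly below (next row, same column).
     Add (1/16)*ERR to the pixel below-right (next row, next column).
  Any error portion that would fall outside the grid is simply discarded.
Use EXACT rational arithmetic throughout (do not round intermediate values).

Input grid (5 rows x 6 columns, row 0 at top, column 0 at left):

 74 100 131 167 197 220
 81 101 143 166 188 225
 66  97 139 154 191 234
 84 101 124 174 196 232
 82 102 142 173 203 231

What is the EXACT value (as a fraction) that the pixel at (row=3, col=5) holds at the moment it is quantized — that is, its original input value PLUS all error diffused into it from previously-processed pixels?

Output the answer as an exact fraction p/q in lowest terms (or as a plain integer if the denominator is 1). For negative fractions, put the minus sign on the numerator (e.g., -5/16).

Answer: 1090631832642783/4398046511104

Derivation:
(0,0): OLD=74 → NEW=0, ERR=74
(0,1): OLD=1059/8 → NEW=255, ERR=-981/8
(0,2): OLD=9901/128 → NEW=0, ERR=9901/128
(0,3): OLD=411323/2048 → NEW=255, ERR=-110917/2048
(0,4): OLD=5678877/32768 → NEW=255, ERR=-2676963/32768
(0,5): OLD=96604619/524288 → NEW=255, ERR=-37088821/524288
(1,0): OLD=10385/128 → NEW=0, ERR=10385/128
(1,1): OLD=120119/1024 → NEW=0, ERR=120119/1024
(1,2): OLD=6575683/32768 → NEW=255, ERR=-1780157/32768
(1,3): OLD=15050279/131072 → NEW=0, ERR=15050279/131072
(1,4): OLD=1644647861/8388608 → NEW=255, ERR=-494447179/8388608
(1,5): OLD=23085450339/134217728 → NEW=255, ERR=-11140070301/134217728
(2,0): OLD=1857101/16384 → NEW=0, ERR=1857101/16384
(2,1): OLD=93392479/524288 → NEW=255, ERR=-40300961/524288
(2,2): OLD=983601501/8388608 → NEW=0, ERR=983601501/8388608
(2,3): OLD=15215884085/67108864 → NEW=255, ERR=-1896876235/67108864
(2,4): OLD=326048609951/2147483648 → NEW=255, ERR=-221559720289/2147483648
(2,5): OLD=5471476634185/34359738368 → NEW=255, ERR=-3290256649655/34359738368
(3,0): OLD=880876349/8388608 → NEW=0, ERR=880876349/8388608
(3,1): OLD=10199844153/67108864 → NEW=255, ERR=-6912916167/67108864
(3,2): OLD=56624240667/536870912 → NEW=0, ERR=56624240667/536870912
(3,3): OLD=6847695840497/34359738368 → NEW=255, ERR=-1914037443343/34359738368
(3,4): OLD=32893564607121/274877906944 → NEW=0, ERR=32893564607121/274877906944
(3,5): OLD=1090631832642783/4398046511104 → NEW=255, ERR=-30870027688737/4398046511104
Target (3,5): original=232, with diffused error = 1090631832642783/4398046511104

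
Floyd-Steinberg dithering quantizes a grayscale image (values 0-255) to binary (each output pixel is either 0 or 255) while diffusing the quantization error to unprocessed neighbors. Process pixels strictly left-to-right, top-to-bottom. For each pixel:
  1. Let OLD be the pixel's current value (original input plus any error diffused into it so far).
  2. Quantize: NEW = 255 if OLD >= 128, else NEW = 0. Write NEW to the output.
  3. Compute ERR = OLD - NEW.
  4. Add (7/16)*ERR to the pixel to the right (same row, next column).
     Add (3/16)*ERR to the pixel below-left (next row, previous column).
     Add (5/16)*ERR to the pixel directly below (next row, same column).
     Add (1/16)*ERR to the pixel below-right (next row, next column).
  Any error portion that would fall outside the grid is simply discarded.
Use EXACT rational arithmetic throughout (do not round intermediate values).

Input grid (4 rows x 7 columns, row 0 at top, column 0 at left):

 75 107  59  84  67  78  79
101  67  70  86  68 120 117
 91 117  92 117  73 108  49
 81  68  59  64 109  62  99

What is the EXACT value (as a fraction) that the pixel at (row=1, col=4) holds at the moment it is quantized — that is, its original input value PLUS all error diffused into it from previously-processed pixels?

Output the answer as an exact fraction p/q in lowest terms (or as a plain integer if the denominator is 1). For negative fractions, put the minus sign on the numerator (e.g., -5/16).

Answer: 1664502867/16777216

Derivation:
(0,0): OLD=75 → NEW=0, ERR=75
(0,1): OLD=2237/16 → NEW=255, ERR=-1843/16
(0,2): OLD=2203/256 → NEW=0, ERR=2203/256
(0,3): OLD=359485/4096 → NEW=0, ERR=359485/4096
(0,4): OLD=6907307/65536 → NEW=0, ERR=6907307/65536
(0,5): OLD=130140077/1048576 → NEW=0, ERR=130140077/1048576
(0,6): OLD=2236380603/16777216 → NEW=255, ERR=-2041809477/16777216
(1,0): OLD=26327/256 → NEW=0, ERR=26327/256
(1,1): OLD=168545/2048 → NEW=0, ERR=168545/2048
(1,2): OLD=7730037/65536 → NEW=0, ERR=7730037/65536
(1,3): OLD=48583121/262144 → NEW=255, ERR=-18263599/262144
(1,4): OLD=1664502867/16777216 → NEW=0, ERR=1664502867/16777216
Target (1,4): original=68, with diffused error = 1664502867/16777216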